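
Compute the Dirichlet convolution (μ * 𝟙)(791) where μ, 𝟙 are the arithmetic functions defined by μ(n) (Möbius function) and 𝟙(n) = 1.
(μ * 𝟙)(791) = 0

Divisors of 791: [1, 7, 113, 791]. For each d | 791:
  d = 1: μ(1) · 𝟙(791/1) = 1 · 1 = 1
  d = 7: μ(7) · 𝟙(791/7) = -1 · 1 = -1
  d = 113: μ(113) · 𝟙(791/113) = -1 · 1 = -1
  d = 791: μ(791) · 𝟙(791/791) = 1 · 1 = 1
Summing: (μ * 𝟙)(791) = 1 + -1 + -1 + 1 = 0.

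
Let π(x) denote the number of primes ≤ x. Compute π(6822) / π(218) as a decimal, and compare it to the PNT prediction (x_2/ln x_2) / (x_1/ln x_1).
π(6822)/π(218) = 876/47 ≈ 18.6383;  PNT prediction ≈ 19.0872.

π(218) = 47 and π(6822) = 876, so π(6822)/π(218) ≈ 18.6383. The PNT-predicted ratio is (6822/ln(6822)) / (218/ln(218)) ≈ 19.0872. The two agree to within a few percent, as expected.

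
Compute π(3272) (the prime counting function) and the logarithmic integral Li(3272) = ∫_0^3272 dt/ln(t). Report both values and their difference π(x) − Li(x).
π(3272) = 462;  Li(3272) ≈ 476.55;  π(x) − Li(x) ≈ -14.55.

Direct count of primes ≤ 3272 gives π(3272) = 462. Numerical evaluation of the logarithmic integral gives Li(3272) ≈ 476.55. The difference π(x) − Li(x) ≈ -14.55 is typically negative for small/moderate x (Li(x) overestimates), though Littlewood's theorem shows this sign changes infinitely often.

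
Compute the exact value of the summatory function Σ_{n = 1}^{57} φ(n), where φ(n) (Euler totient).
Σ_{n ≤ 57} φ(n) = 1000

Compute φ(n) for each 1 ≤ n ≤ 57: φ(1) = 1, φ(2) = 1, φ(3) = 2, φ(4) = 2, φ(5) = 4, φ(6) = 2, φ(7) = 6, φ(8) = 4, φ(9) = 6, φ(10) = 4, φ(11) = 10, φ(12) = 4, φ(13) = 12, φ(14) = 6, φ(15) = 8, φ(16) = 8, φ(17) = 16, φ(18) = 6, φ(19) = 18, φ(20) = 8, φ(21) = 12, φ(22) = 10, φ(23) = 22, φ(24) = 8, φ(25) = 20, φ(26) = 12, φ(27) = 18, φ(28) = 12, φ(29) = 28, φ(30) = 8, φ(31) = 30, φ(32) = 16, φ(33) = 20, φ(34) = 16, φ(35) = 24, φ(36) = 12, φ(37) = 36, φ(38) = 18, φ(39) = 24, φ(40) = 16, φ(41) = 40, φ(42) = 12, φ(43) = 42, φ(44) = 20, φ(45) = 24, φ(46) = 22, φ(47) = 46, φ(48) = 16, φ(49) = 42, φ(50) = 20, φ(51) = 32, φ(52) = 24, φ(53) = 52, φ(54) = 18, φ(55) = 40, φ(56) = 24, φ(57) = 36. Summing all 57 values: 1000. (Average order: Σ_{n ≤ x} φ(n) ~ (3/π²) x². For x = 57, (3/π²)·57² ≈ 987.58.)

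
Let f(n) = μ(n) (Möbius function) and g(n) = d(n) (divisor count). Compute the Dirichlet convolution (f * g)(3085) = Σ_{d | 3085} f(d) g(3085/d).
(μ * d)(3085) = 1

Divisors of 3085: [1, 5, 617, 3085]. For each d | 3085:
  d = 1: μ(1) · d(3085/1) = 1 · 4 = 4
  d = 5: μ(5) · d(3085/5) = -1 · 2 = -2
  d = 617: μ(617) · d(3085/617) = -1 · 2 = -2
  d = 3085: μ(3085) · d(3085/3085) = 1 · 1 = 1
Summing: (μ * d)(3085) = 4 + -2 + -2 + 1 = 1.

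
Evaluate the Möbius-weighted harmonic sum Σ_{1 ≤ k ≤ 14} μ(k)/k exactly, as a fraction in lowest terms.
Σ μ(k)/k = -89/15015

Values of μ(k) for 1 ≤ k ≤ 14: μ(1) = 1, μ(2) = -1, μ(3) = -1, μ(5) = -1, μ(6) = 1, μ(7) = -1, μ(10) = 1, μ(11) = -1, μ(13) = -1, μ(14) = 1, with μ = 0 on non-squarefree integers. Summing μ(k)/k for k where μ(k) ≠ 0 gives -89/15015 ≈ -0.0059. (PNT ⟺ this sum → 0 as n → ∞.)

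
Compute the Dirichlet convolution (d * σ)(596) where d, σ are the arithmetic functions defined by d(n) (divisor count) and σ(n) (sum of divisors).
(d * σ)(596) = 2432

Divisors of 596: [1, 2, 4, 149, 298, 596]. For each d | 596:
  d = 1: d(1) · σ(596/1) = 1 · 1050 = 1050
  d = 2: d(2) · σ(596/2) = 2 · 450 = 900
  d = 4: d(4) · σ(596/4) = 3 · 150 = 450
  d = 149: d(149) · σ(596/149) = 2 · 7 = 14
  d = 298: d(298) · σ(596/298) = 4 · 3 = 12
  d = 596: d(596) · σ(596/596) = 6 · 1 = 6
Summing: (d * σ)(596) = 1050 + 900 + 450 + 14 + 12 + 6 = 2432.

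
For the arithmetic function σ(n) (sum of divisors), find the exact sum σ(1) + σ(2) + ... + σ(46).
Σ_{n ≤ 46} σ(n) = 1758

Compute σ(n) for each 1 ≤ n ≤ 46: σ(1) = 1, σ(2) = 3, σ(3) = 4, σ(4) = 7, σ(5) = 6, σ(6) = 12, σ(7) = 8, σ(8) = 15, σ(9) = 13, σ(10) = 18, σ(11) = 12, σ(12) = 28, σ(13) = 14, σ(14) = 24, σ(15) = 24, σ(16) = 31, σ(17) = 18, σ(18) = 39, σ(19) = 20, σ(20) = 42, σ(21) = 32, σ(22) = 36, σ(23) = 24, σ(24) = 60, σ(25) = 31, σ(26) = 42, σ(27) = 40, σ(28) = 56, σ(29) = 30, σ(30) = 72, σ(31) = 32, σ(32) = 63, σ(33) = 48, σ(34) = 54, σ(35) = 48, σ(36) = 91, σ(37) = 38, σ(38) = 60, σ(39) = 56, σ(40) = 90, σ(41) = 42, σ(42) = 96, σ(43) = 44, σ(44) = 84, σ(45) = 78, σ(46) = 72. Summing all 46 values: 1758. (Average order: Σ_{n ≤ x} σ(n) ~ (π²/12) x². For x = 46, (π²/12)·46² ≈ 1740.34.)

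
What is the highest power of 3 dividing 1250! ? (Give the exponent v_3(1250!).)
v_3(1250!) = 621

Legendre's formula: v_p(n!) = Σ_{k ≥ 1} ⌊n / p^k⌋. For p = 3, n = 1250, the terms are:
  ⌊1250/3^1⌋ = ⌊1250/3⌋ = 416
  ⌊1250/3^2⌋ = ⌊1250/9⌋ = 138
  ⌊1250/3^3⌋ = ⌊1250/27⌋ = 46
  ⌊1250/3^4⌋ = ⌊1250/81⌋ = 15
  ⌊1250/3^5⌋ = ⌊1250/243⌋ = 5
  ⌊1250/3^6⌋ = ⌊1250/729⌋ = 1
(the next term ⌊1250/3^7⌋ = 0, terminating the sum). Summing: v_3(1250!) = 416 + 138 + 46 + 15 + 5 + 1 = 621.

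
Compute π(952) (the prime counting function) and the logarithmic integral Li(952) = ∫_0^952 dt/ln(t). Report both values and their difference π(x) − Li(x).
π(952) = 161;  Li(952) ≈ 170.64;  π(x) − Li(x) ≈ -9.64.

Direct count of primes ≤ 952 gives π(952) = 161. Numerical evaluation of the logarithmic integral gives Li(952) ≈ 170.64. The difference π(x) − Li(x) ≈ -9.64 is typically negative for small/moderate x (Li(x) overestimates), though Littlewood's theorem shows this sign changes infinitely often.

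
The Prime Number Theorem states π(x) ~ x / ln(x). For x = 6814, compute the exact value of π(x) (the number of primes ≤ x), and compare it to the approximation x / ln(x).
π(6814) = 876;  x/ln(x) ≈ 771.97;  relative error ≈ 11.88%.

Directly count primes up to 6814: π(6814) = 876. The PNT approximation gives 6814/ln(6814) ≈ 6814/8.82673 ≈ 771.97. Relative error (π(x) − x/ln(x)) / π(x) ≈ 11.88%; the approximation is known to undercount slightly (Li(x) is a better estimate).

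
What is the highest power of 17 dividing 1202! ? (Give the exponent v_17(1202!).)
v_17(1202!) = 74

Legendre's formula: v_p(n!) = Σ_{k ≥ 1} ⌊n / p^k⌋. For p = 17, n = 1202, the terms are:
  ⌊1202/17^1⌋ = ⌊1202/17⌋ = 70
  ⌊1202/17^2⌋ = ⌊1202/289⌋ = 4
(the next term ⌊1202/17^3⌋ = 0, terminating the sum). Summing: v_17(1202!) = 70 + 4 = 74.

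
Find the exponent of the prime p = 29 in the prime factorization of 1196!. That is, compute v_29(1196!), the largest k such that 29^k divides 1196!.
v_29(1196!) = 42

Legendre's formula: v_p(n!) = Σ_{k ≥ 1} ⌊n / p^k⌋. For p = 29, n = 1196, the terms are:
  ⌊1196/29^1⌋ = ⌊1196/29⌋ = 41
  ⌊1196/29^2⌋ = ⌊1196/841⌋ = 1
(the next term ⌊1196/29^3⌋ = 0, terminating the sum). Summing: v_29(1196!) = 41 + 1 = 42.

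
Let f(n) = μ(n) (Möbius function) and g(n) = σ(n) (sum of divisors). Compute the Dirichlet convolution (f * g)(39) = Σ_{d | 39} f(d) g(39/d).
(μ * σ)(39) = 39

Divisors of 39: [1, 3, 13, 39]. For each d | 39:
  d = 1: μ(1) · σ(39/1) = 1 · 56 = 56
  d = 3: μ(3) · σ(39/3) = -1 · 14 = -14
  d = 13: μ(13) · σ(39/13) = -1 · 4 = -4
  d = 39: μ(39) · σ(39/39) = 1 · 1 = 1
Summing: (μ * σ)(39) = 56 + -14 + -4 + 1 = 39.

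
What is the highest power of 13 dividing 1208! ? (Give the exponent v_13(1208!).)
v_13(1208!) = 99

Legendre's formula: v_p(n!) = Σ_{k ≥ 1} ⌊n / p^k⌋. For p = 13, n = 1208, the terms are:
  ⌊1208/13^1⌋ = ⌊1208/13⌋ = 92
  ⌊1208/13^2⌋ = ⌊1208/169⌋ = 7
(the next term ⌊1208/13^3⌋ = 0, terminating the sum). Summing: v_13(1208!) = 92 + 7 = 99.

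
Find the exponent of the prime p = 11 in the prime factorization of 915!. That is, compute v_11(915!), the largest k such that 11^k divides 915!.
v_11(915!) = 90

Legendre's formula: v_p(n!) = Σ_{k ≥ 1} ⌊n / p^k⌋. For p = 11, n = 915, the terms are:
  ⌊915/11^1⌋ = ⌊915/11⌋ = 83
  ⌊915/11^2⌋ = ⌊915/121⌋ = 7
(the next term ⌊915/11^3⌋ = 0, terminating the sum). Summing: v_11(915!) = 83 + 7 = 90.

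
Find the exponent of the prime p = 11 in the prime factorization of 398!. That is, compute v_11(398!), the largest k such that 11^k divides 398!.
v_11(398!) = 39

Legendre's formula: v_p(n!) = Σ_{k ≥ 1} ⌊n / p^k⌋. For p = 11, n = 398, the terms are:
  ⌊398/11^1⌋ = ⌊398/11⌋ = 36
  ⌊398/11^2⌋ = ⌊398/121⌋ = 3
(the next term ⌊398/11^3⌋ = 0, terminating the sum). Summing: v_11(398!) = 36 + 3 = 39.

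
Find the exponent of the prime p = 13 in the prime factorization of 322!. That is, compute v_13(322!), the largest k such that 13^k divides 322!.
v_13(322!) = 25

Legendre's formula: v_p(n!) = Σ_{k ≥ 1} ⌊n / p^k⌋. For p = 13, n = 322, the terms are:
  ⌊322/13^1⌋ = ⌊322/13⌋ = 24
  ⌊322/13^2⌋ = ⌊322/169⌋ = 1
(the next term ⌊322/13^3⌋ = 0, terminating the sum). Summing: v_13(322!) = 24 + 1 = 25.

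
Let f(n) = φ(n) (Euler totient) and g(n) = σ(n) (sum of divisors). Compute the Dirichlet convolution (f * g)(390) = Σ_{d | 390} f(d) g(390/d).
(φ * σ)(390) = 6240

Divisors of 390: [1, 2, 3, 5, 6, 10, 13, 15, 26, 30, 39, 65, 78, 130, 195, 390]. For each d | 390:
  d = 1: φ(1) · σ(390/1) = 1 · 1008 = 1008
  d = 2: φ(2) · σ(390/2) = 1 · 336 = 336
  d = 3: φ(3) · σ(390/3) = 2 · 252 = 504
  d = 5: φ(5) · σ(390/5) = 4 · 168 = 672
  d = 6: φ(6) · σ(390/6) = 2 · 84 = 168
  d = 10: φ(10) · σ(390/10) = 4 · 56 = 224
  d = 13: φ(13) · σ(390/13) = 12 · 72 = 864
  d = 15: φ(15) · σ(390/15) = 8 · 42 = 336
  d = 26: φ(26) · σ(390/26) = 12 · 24 = 288
  d = 30: φ(30) · σ(390/30) = 8 · 14 = 112
  d = 39: φ(39) · σ(390/39) = 24 · 18 = 432
  d = 65: φ(65) · σ(390/65) = 48 · 12 = 576
  d = 78: φ(78) · σ(390/78) = 24 · 6 = 144
  d = 130: φ(130) · σ(390/130) = 48 · 4 = 192
  d = 195: φ(195) · σ(390/195) = 96 · 3 = 288
  d = 390: φ(390) · σ(390/390) = 96 · 1 = 96
Summing: (φ * σ)(390) = 1008 + 336 + 504 + 672 + 168 + 224 + 864 + 336 + 288 + 112 + 432 + 576 + 144 + 192 + 288 + 96 = 6240.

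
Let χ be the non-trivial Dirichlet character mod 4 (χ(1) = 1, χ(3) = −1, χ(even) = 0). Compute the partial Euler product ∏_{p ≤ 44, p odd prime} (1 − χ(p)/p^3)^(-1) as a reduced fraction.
∏ = 53382899586415799670070183783895/55093305095879233542015487574016

The odd primes p ≤ 44 are [3, 5, 7, 11, 13, 17, 19, 23, 29, 31, 37, 41, 43]. For each, χ(p) = 1 if p ≡ 1 mod 4, χ(p) = −1 if p ≡ 3 mod 4. Taking (1 − χ(p)/p^3)^(-1) = p^3/(p^3 − χ(p)): (1 − (-1)/3^3)^(-1) · (1 − (1)/5^3)^(-1) · (1 − (-1)/7^3)^(-1) · (1 − (-1)/11^3)^(-1) · (1 − (1)/13^3)^(-1) · (1 − (1)/17^3)^(-1) · (1 − (-1)/19^3)^(-1) · (1 − (-1)/23^3)^(-1) · (1 − (1)/29^3)^(-1) · (1 − (-1)/31^3)^(-1) · (1 − (1)/37^3)^(-1) · (1 − (1)/41^3)^(-1) · (1 − (-1)/43^3)^(-1) = 53382899586415799670070183783895/55093305095879233542015487574016.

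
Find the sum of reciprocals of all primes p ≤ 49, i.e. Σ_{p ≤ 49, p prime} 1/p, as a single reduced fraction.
Σ 1/p = 1021729465586766997/614889782588491410

π(49) = 15, so the primes ≤ 49 are [2, 3, 5, 7, 11, 13, 17, 19, 23, 29, 31, 37, 41, 43, 47]. Summing 1/p over these primes: 1021729465586766997/614889782588491410 ≈ 1.6616. Mertens estimate ln ln(49) + 0.2615 ≈ 1.6204.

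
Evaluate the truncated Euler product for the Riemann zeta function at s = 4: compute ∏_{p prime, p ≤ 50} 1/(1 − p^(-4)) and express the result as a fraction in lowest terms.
∏ = 65572203587643632473857746546522240898588901/60584710506150227098341885345792000000000000

The primes p ≤ 50 are [2, 3, 5, 7, 11, 13, 17, 19, 23, 29, 31, 37, 41, 43, 47]. For each prime, (1 − 1/p^4)^(-1) = p^4 / (p^4 − 1). The product is (1 − 1/2^4)^(-1), (1 − 1/3^4)^(-1), (1 − 1/5^4)^(-1), (1 − 1/7^4)^(-1), (1 − 1/11^4)^(-1), (1 − 1/13^4)^(-1), (1 − 1/17^4)^(-1), (1 − 1/19^4)^(-1), (1 − 1/23^4)^(-1), (1 − 1/29^4)^(-1), (1 − 1/31^4)^(-1), (1 − 1/37^4)^(-1), (1 − 1/41^4)^(-1), (1 − 1/43^4)^(-1), (1 − 1/47^4)^(-1) = ∏ p^4 / (p^4 − 1) = 65572203587643632473857746546522240898588901/60584710506150227098341885345792000000000000.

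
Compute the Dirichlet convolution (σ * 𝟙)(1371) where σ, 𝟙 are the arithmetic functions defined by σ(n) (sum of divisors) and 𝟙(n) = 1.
(σ * 𝟙)(1371) = 2295

Divisors of 1371: [1, 3, 457, 1371]. For each d | 1371:
  d = 1: σ(1) · 𝟙(1371/1) = 1 · 1 = 1
  d = 3: σ(3) · 𝟙(1371/3) = 4 · 1 = 4
  d = 457: σ(457) · 𝟙(1371/457) = 458 · 1 = 458
  d = 1371: σ(1371) · 𝟙(1371/1371) = 1832 · 1 = 1832
Summing: (σ * 𝟙)(1371) = 1 + 4 + 458 + 1832 = 2295.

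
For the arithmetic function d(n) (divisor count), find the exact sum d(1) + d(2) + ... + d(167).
Σ_{n ≤ 167} d(n) = 878

Compute d(n) for each 1 ≤ n ≤ 167: d(1) = 1, d(2) = 2, d(3) = 2, d(4) = 3, d(5) = 2, d(6) = 4, d(7) = 2, d(8) = 4, d(9) = 3, d(10) = 4, d(11) = 2, d(12) = 6, d(13) = 2, d(14) = 4, d(15) = 4, d(16) = 5, d(17) = 2, d(18) = 6, d(19) = 2, d(20) = 6, d(21) = 4, d(22) = 4, d(23) = 2, d(24) = 8, d(25) = 3, d(26) = 4, d(27) = 4, d(28) = 6, d(29) = 2, d(30) = 8, d(31) = 2, d(32) = 6, d(33) = 4, d(34) = 4, d(35) = 4, d(36) = 9, d(37) = 2, d(38) = 4, d(39) = 4, d(40) = 8, d(41) = 2, d(42) = 8, d(43) = 2, d(44) = 6, d(45) = 6, d(46) = 4, d(47) = 2, d(48) = 10, d(49) = 3, d(50) = 6, d(51) = 4, d(52) = 6, d(53) = 2, d(54) = 8, d(55) = 4, d(56) = 8, d(57) = 4, d(58) = 4, d(59) = 2, d(60) = 12, d(61) = 2, d(62) = 4, d(63) = 6, d(64) = 7, d(65) = 4, d(66) = 8, d(67) = 2, d(68) = 6, d(69) = 4, d(70) = 8, d(71) = 2, d(72) = 12, d(73) = 2, d(74) = 4, d(75) = 6, d(76) = 6, d(77) = 4, d(78) = 8, d(79) = 2, d(80) = 10, d(81) = 5, d(82) = 4, d(83) = 2, d(84) = 12, d(85) = 4, d(86) = 4, d(87) = 4, d(88) = 8, d(89) = 2, d(90) = 12, d(91) = 4, d(92) = 6, d(93) = 4, d(94) = 4, d(95) = 4, d(96) = 12, d(97) = 2, d(98) = 6, d(99) = 6, d(100) = 9, d(101) = 2, d(102) = 8, d(103) = 2, d(104) = 8, d(105) = 8, d(106) = 4, d(107) = 2, d(108) = 12, d(109) = 2, d(110) = 8, d(111) = 4, d(112) = 10, d(113) = 2, d(114) = 8, d(115) = 4, d(116) = 6, d(117) = 6, d(118) = 4, d(119) = 4, d(120) = 16, d(121) = 3, d(122) = 4, d(123) = 4, d(124) = 6, d(125) = 4, d(126) = 12, d(127) = 2, d(128) = 8, d(129) = 4, d(130) = 8, d(131) = 2, d(132) = 12, d(133) = 4, d(134) = 4, d(135) = 8, d(136) = 8, d(137) = 2, d(138) = 8, d(139) = 2, d(140) = 12, d(141) = 4, d(142) = 4, d(143) = 4, d(144) = 15, d(145) = 4, d(146) = 4, d(147) = 6, d(148) = 6, d(149) = 2, d(150) = 12, d(151) = 2, d(152) = 8, d(153) = 6, d(154) = 8, d(155) = 4, d(156) = 12, d(157) = 2, d(158) = 4, d(159) = 4, d(160) = 12, d(161) = 4, d(162) = 10, d(163) = 2, d(164) = 6, d(165) = 8, d(166) = 4, d(167) = 2. Summing all 167 values: 878. (Dirichlet's divisor formula: Σ_{n ≤ x} d(n) = x ln(x) + (2γ − 1) x + O(√x). For x = 167, the asymptotic estimate is ≈ 880.49.)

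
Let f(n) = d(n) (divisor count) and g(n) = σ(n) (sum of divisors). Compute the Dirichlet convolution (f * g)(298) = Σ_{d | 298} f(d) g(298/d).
(d * σ)(298) = 760

Divisors of 298: [1, 2, 149, 298]. For each d | 298:
  d = 1: d(1) · σ(298/1) = 1 · 450 = 450
  d = 2: d(2) · σ(298/2) = 2 · 150 = 300
  d = 149: d(149) · σ(298/149) = 2 · 3 = 6
  d = 298: d(298) · σ(298/298) = 4 · 1 = 4
Summing: (d * σ)(298) = 450 + 300 + 6 + 4 = 760.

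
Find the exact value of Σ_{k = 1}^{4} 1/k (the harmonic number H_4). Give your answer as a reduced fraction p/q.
H_4 = 25/12

Direct summation: H_4 = 1 + 1/2 + ... + 1/4. The least common denominator is lcm(1, ..., 4) = 12; over this denominator the numerator is 12 + 6 + 4 + 3 = 25, so H_4 = 25/12 (already in lowest terms) ≈ 2.08333. (The PNT-adjacent estimate ln(4) + γ ≈ 1.96351 matches within O(1/n).)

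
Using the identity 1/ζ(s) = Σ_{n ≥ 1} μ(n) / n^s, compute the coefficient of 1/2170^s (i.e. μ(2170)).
μ(2170) = 1

Factor n = 2170 = 2 · 5 · 7 · 31. μ(n) = 0 if any exponent ≥ 2 (not squarefree); otherwise μ(n) = (−1)^{ω(n)} where ω(n) is the number of distinct prime factors. Applying: μ(2170) = 1.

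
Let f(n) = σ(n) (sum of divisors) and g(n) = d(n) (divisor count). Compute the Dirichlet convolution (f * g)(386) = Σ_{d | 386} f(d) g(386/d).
(σ * d)(386) = 980

Divisors of 386: [1, 2, 193, 386]. For each d | 386:
  d = 1: σ(1) · d(386/1) = 1 · 4 = 4
  d = 2: σ(2) · d(386/2) = 3 · 2 = 6
  d = 193: σ(193) · d(386/193) = 194 · 2 = 388
  d = 386: σ(386) · d(386/386) = 582 · 1 = 582
Summing: (σ * d)(386) = 4 + 6 + 388 + 582 = 980.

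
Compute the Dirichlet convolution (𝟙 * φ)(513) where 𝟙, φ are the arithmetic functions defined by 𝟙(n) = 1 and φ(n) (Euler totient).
(𝟙 * φ)(513) = 513

Divisors of 513: [1, 3, 9, 19, 27, 57, 171, 513]. For each d | 513:
  d = 1: 𝟙(1) · φ(513/1) = 1 · 324 = 324
  d = 3: 𝟙(3) · φ(513/3) = 1 · 108 = 108
  d = 9: 𝟙(9) · φ(513/9) = 1 · 36 = 36
  d = 19: 𝟙(19) · φ(513/19) = 1 · 18 = 18
  d = 27: 𝟙(27) · φ(513/27) = 1 · 18 = 18
  d = 57: 𝟙(57) · φ(513/57) = 1 · 6 = 6
  d = 171: 𝟙(171) · φ(513/171) = 1 · 2 = 2
  d = 513: 𝟙(513) · φ(513/513) = 1 · 1 = 1
Summing: (𝟙 * φ)(513) = 324 + 108 + 36 + 18 + 18 + 6 + 2 + 1 = 513.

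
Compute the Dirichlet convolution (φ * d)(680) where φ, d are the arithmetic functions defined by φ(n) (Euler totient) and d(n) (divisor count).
(φ * d)(680) = 1620

Divisors of 680: [1, 2, 4, 5, 8, 10, 17, 20, 34, 40, 68, 85, 136, 170, 340, 680]. For each d | 680:
  d = 1: φ(1) · d(680/1) = 1 · 16 = 16
  d = 2: φ(2) · d(680/2) = 1 · 12 = 12
  d = 4: φ(4) · d(680/4) = 2 · 8 = 16
  d = 5: φ(5) · d(680/5) = 4 · 8 = 32
  d = 8: φ(8) · d(680/8) = 4 · 4 = 16
  d = 10: φ(10) · d(680/10) = 4 · 6 = 24
  d = 17: φ(17) · d(680/17) = 16 · 8 = 128
  d = 20: φ(20) · d(680/20) = 8 · 4 = 32
  d = 34: φ(34) · d(680/34) = 16 · 6 = 96
  d = 40: φ(40) · d(680/40) = 16 · 2 = 32
  d = 68: φ(68) · d(680/68) = 32 · 4 = 128
  d = 85: φ(85) · d(680/85) = 64 · 4 = 256
  d = 136: φ(136) · d(680/136) = 64 · 2 = 128
  d = 170: φ(170) · d(680/170) = 64 · 3 = 192
  d = 340: φ(340) · d(680/340) = 128 · 2 = 256
  d = 680: φ(680) · d(680/680) = 256 · 1 = 256
Summing: (φ * d)(680) = 16 + 12 + 16 + 32 + 16 + 24 + 128 + 32 + 96 + 32 + 128 + 256 + 128 + 192 + 256 + 256 = 1620.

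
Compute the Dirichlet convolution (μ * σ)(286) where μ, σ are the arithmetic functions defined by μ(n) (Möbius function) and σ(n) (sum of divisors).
(μ * σ)(286) = 286

Divisors of 286: [1, 2, 11, 13, 22, 26, 143, 286]. For each d | 286:
  d = 1: μ(1) · σ(286/1) = 1 · 504 = 504
  d = 2: μ(2) · σ(286/2) = -1 · 168 = -168
  d = 11: μ(11) · σ(286/11) = -1 · 42 = -42
  d = 13: μ(13) · σ(286/13) = -1 · 36 = -36
  d = 22: μ(22) · σ(286/22) = 1 · 14 = 14
  d = 26: μ(26) · σ(286/26) = 1 · 12 = 12
  d = 143: μ(143) · σ(286/143) = 1 · 3 = 3
  d = 286: μ(286) · σ(286/286) = -1 · 1 = -1
Summing: (μ * σ)(286) = 504 + -168 + -42 + -36 + 14 + 12 + 3 + -1 = 286.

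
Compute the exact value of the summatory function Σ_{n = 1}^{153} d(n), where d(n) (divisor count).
Σ_{n ≤ 153} d(n) = 796

Compute d(n) for each 1 ≤ n ≤ 153: d(1) = 1, d(2) = 2, d(3) = 2, d(4) = 3, d(5) = 2, d(6) = 4, d(7) = 2, d(8) = 4, d(9) = 3, d(10) = 4, d(11) = 2, d(12) = 6, d(13) = 2, d(14) = 4, d(15) = 4, d(16) = 5, d(17) = 2, d(18) = 6, d(19) = 2, d(20) = 6, d(21) = 4, d(22) = 4, d(23) = 2, d(24) = 8, d(25) = 3, d(26) = 4, d(27) = 4, d(28) = 6, d(29) = 2, d(30) = 8, d(31) = 2, d(32) = 6, d(33) = 4, d(34) = 4, d(35) = 4, d(36) = 9, d(37) = 2, d(38) = 4, d(39) = 4, d(40) = 8, d(41) = 2, d(42) = 8, d(43) = 2, d(44) = 6, d(45) = 6, d(46) = 4, d(47) = 2, d(48) = 10, d(49) = 3, d(50) = 6, d(51) = 4, d(52) = 6, d(53) = 2, d(54) = 8, d(55) = 4, d(56) = 8, d(57) = 4, d(58) = 4, d(59) = 2, d(60) = 12, d(61) = 2, d(62) = 4, d(63) = 6, d(64) = 7, d(65) = 4, d(66) = 8, d(67) = 2, d(68) = 6, d(69) = 4, d(70) = 8, d(71) = 2, d(72) = 12, d(73) = 2, d(74) = 4, d(75) = 6, d(76) = 6, d(77) = 4, d(78) = 8, d(79) = 2, d(80) = 10, d(81) = 5, d(82) = 4, d(83) = 2, d(84) = 12, d(85) = 4, d(86) = 4, d(87) = 4, d(88) = 8, d(89) = 2, d(90) = 12, d(91) = 4, d(92) = 6, d(93) = 4, d(94) = 4, d(95) = 4, d(96) = 12, d(97) = 2, d(98) = 6, d(99) = 6, d(100) = 9, d(101) = 2, d(102) = 8, d(103) = 2, d(104) = 8, d(105) = 8, d(106) = 4, d(107) = 2, d(108) = 12, d(109) = 2, d(110) = 8, d(111) = 4, d(112) = 10, d(113) = 2, d(114) = 8, d(115) = 4, d(116) = 6, d(117) = 6, d(118) = 4, d(119) = 4, d(120) = 16, d(121) = 3, d(122) = 4, d(123) = 4, d(124) = 6, d(125) = 4, d(126) = 12, d(127) = 2, d(128) = 8, d(129) = 4, d(130) = 8, d(131) = 2, d(132) = 12, d(133) = 4, d(134) = 4, d(135) = 8, d(136) = 8, d(137) = 2, d(138) = 8, d(139) = 2, d(140) = 12, d(141) = 4, d(142) = 4, d(143) = 4, d(144) = 15, d(145) = 4, d(146) = 4, d(147) = 6, d(148) = 6, d(149) = 2, d(150) = 12, d(151) = 2, d(152) = 8, d(153) = 6. Summing all 153 values: 796. (Dirichlet's divisor formula: Σ_{n ≤ x} d(n) = x ln(x) + (2γ − 1) x + O(√x). For x = 153, the asymptotic estimate is ≈ 793.28.)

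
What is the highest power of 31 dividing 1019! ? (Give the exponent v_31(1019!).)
v_31(1019!) = 33

Legendre's formula: v_p(n!) = Σ_{k ≥ 1} ⌊n / p^k⌋. For p = 31, n = 1019, the terms are:
  ⌊1019/31^1⌋ = ⌊1019/31⌋ = 32
  ⌊1019/31^2⌋ = ⌊1019/961⌋ = 1
(the next term ⌊1019/31^3⌋ = 0, terminating the sum). Summing: v_31(1019!) = 32 + 1 = 33.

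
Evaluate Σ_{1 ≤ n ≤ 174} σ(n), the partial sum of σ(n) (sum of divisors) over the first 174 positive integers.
Σ_{n ≤ 174} σ(n) = 24964

Compute σ(n) for each 1 ≤ n ≤ 174: σ(1) = 1, σ(2) = 3, σ(3) = 4, σ(4) = 7, σ(5) = 6, σ(6) = 12, σ(7) = 8, σ(8) = 15, σ(9) = 13, σ(10) = 18, σ(11) = 12, σ(12) = 28, σ(13) = 14, σ(14) = 24, σ(15) = 24, σ(16) = 31, σ(17) = 18, σ(18) = 39, σ(19) = 20, σ(20) = 42, σ(21) = 32, σ(22) = 36, σ(23) = 24, σ(24) = 60, σ(25) = 31, σ(26) = 42, σ(27) = 40, σ(28) = 56, σ(29) = 30, σ(30) = 72, σ(31) = 32, σ(32) = 63, σ(33) = 48, σ(34) = 54, σ(35) = 48, σ(36) = 91, σ(37) = 38, σ(38) = 60, σ(39) = 56, σ(40) = 90, σ(41) = 42, σ(42) = 96, σ(43) = 44, σ(44) = 84, σ(45) = 78, σ(46) = 72, σ(47) = 48, σ(48) = 124, σ(49) = 57, σ(50) = 93, σ(51) = 72, σ(52) = 98, σ(53) = 54, σ(54) = 120, σ(55) = 72, σ(56) = 120, σ(57) = 80, σ(58) = 90, σ(59) = 60, σ(60) = 168, σ(61) = 62, σ(62) = 96, σ(63) = 104, σ(64) = 127, σ(65) = 84, σ(66) = 144, σ(67) = 68, σ(68) = 126, σ(69) = 96, σ(70) = 144, σ(71) = 72, σ(72) = 195, σ(73) = 74, σ(74) = 114, σ(75) = 124, σ(76) = 140, σ(77) = 96, σ(78) = 168, σ(79) = 80, σ(80) = 186, σ(81) = 121, σ(82) = 126, σ(83) = 84, σ(84) = 224, σ(85) = 108, σ(86) = 132, σ(87) = 120, σ(88) = 180, σ(89) = 90, σ(90) = 234, σ(91) = 112, σ(92) = 168, σ(93) = 128, σ(94) = 144, σ(95) = 120, σ(96) = 252, σ(97) = 98, σ(98) = 171, σ(99) = 156, σ(100) = 217, σ(101) = 102, σ(102) = 216, σ(103) = 104, σ(104) = 210, σ(105) = 192, σ(106) = 162, σ(107) = 108, σ(108) = 280, σ(109) = 110, σ(110) = 216, σ(111) = 152, σ(112) = 248, σ(113) = 114, σ(114) = 240, σ(115) = 144, σ(116) = 210, σ(117) = 182, σ(118) = 180, σ(119) = 144, σ(120) = 360, σ(121) = 133, σ(122) = 186, σ(123) = 168, σ(124) = 224, σ(125) = 156, σ(126) = 312, σ(127) = 128, σ(128) = 255, σ(129) = 176, σ(130) = 252, σ(131) = 132, σ(132) = 336, σ(133) = 160, σ(134) = 204, σ(135) = 240, σ(136) = 270, σ(137) = 138, σ(138) = 288, σ(139) = 140, σ(140) = 336, σ(141) = 192, σ(142) = 216, σ(143) = 168, σ(144) = 403, σ(145) = 180, σ(146) = 222, σ(147) = 228, σ(148) = 266, σ(149) = 150, σ(150) = 372, σ(151) = 152, σ(152) = 300, σ(153) = 234, σ(154) = 288, σ(155) = 192, σ(156) = 392, σ(157) = 158, σ(158) = 240, σ(159) = 216, σ(160) = 378, σ(161) = 192, σ(162) = 363, σ(163) = 164, σ(164) = 294, σ(165) = 288, σ(166) = 252, σ(167) = 168, σ(168) = 480, σ(169) = 183, σ(170) = 324, σ(171) = 260, σ(172) = 308, σ(173) = 174, σ(174) = 360. Summing all 174 values: 24964. (Average order: Σ_{n ≤ x} σ(n) ~ (π²/12) x². For x = 174, (π²/12)·174² ≈ 24901.01.)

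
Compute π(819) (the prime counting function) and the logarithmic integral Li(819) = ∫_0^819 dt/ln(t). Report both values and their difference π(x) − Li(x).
π(819) = 141;  Li(819) ≈ 151.03;  π(x) − Li(x) ≈ -10.03.

Direct count of primes ≤ 819 gives π(819) = 141. Numerical evaluation of the logarithmic integral gives Li(819) ≈ 151.03. The difference π(x) − Li(x) ≈ -10.03 is typically negative for small/moderate x (Li(x) overestimates), though Littlewood's theorem shows this sign changes infinitely often.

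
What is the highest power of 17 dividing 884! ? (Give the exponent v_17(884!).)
v_17(884!) = 55

Legendre's formula: v_p(n!) = Σ_{k ≥ 1} ⌊n / p^k⌋. For p = 17, n = 884, the terms are:
  ⌊884/17^1⌋ = ⌊884/17⌋ = 52
  ⌊884/17^2⌋ = ⌊884/289⌋ = 3
(the next term ⌊884/17^3⌋ = 0, terminating the sum). Summing: v_17(884!) = 52 + 3 = 55.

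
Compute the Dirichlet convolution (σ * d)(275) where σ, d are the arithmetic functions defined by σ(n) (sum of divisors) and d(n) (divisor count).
(σ * d)(275) = 644

Divisors of 275: [1, 5, 11, 25, 55, 275]. For each d | 275:
  d = 1: σ(1) · d(275/1) = 1 · 6 = 6
  d = 5: σ(5) · d(275/5) = 6 · 4 = 24
  d = 11: σ(11) · d(275/11) = 12 · 3 = 36
  d = 25: σ(25) · d(275/25) = 31 · 2 = 62
  d = 55: σ(55) · d(275/55) = 72 · 2 = 144
  d = 275: σ(275) · d(275/275) = 372 · 1 = 372
Summing: (σ * d)(275) = 6 + 24 + 36 + 62 + 144 + 372 = 644.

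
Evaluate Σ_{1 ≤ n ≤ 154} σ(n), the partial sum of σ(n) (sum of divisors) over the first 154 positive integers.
Σ_{n ≤ 154} σ(n) = 19578

Compute σ(n) for each 1 ≤ n ≤ 154: σ(1) = 1, σ(2) = 3, σ(3) = 4, σ(4) = 7, σ(5) = 6, σ(6) = 12, σ(7) = 8, σ(8) = 15, σ(9) = 13, σ(10) = 18, σ(11) = 12, σ(12) = 28, σ(13) = 14, σ(14) = 24, σ(15) = 24, σ(16) = 31, σ(17) = 18, σ(18) = 39, σ(19) = 20, σ(20) = 42, σ(21) = 32, σ(22) = 36, σ(23) = 24, σ(24) = 60, σ(25) = 31, σ(26) = 42, σ(27) = 40, σ(28) = 56, σ(29) = 30, σ(30) = 72, σ(31) = 32, σ(32) = 63, σ(33) = 48, σ(34) = 54, σ(35) = 48, σ(36) = 91, σ(37) = 38, σ(38) = 60, σ(39) = 56, σ(40) = 90, σ(41) = 42, σ(42) = 96, σ(43) = 44, σ(44) = 84, σ(45) = 78, σ(46) = 72, σ(47) = 48, σ(48) = 124, σ(49) = 57, σ(50) = 93, σ(51) = 72, σ(52) = 98, σ(53) = 54, σ(54) = 120, σ(55) = 72, σ(56) = 120, σ(57) = 80, σ(58) = 90, σ(59) = 60, σ(60) = 168, σ(61) = 62, σ(62) = 96, σ(63) = 104, σ(64) = 127, σ(65) = 84, σ(66) = 144, σ(67) = 68, σ(68) = 126, σ(69) = 96, σ(70) = 144, σ(71) = 72, σ(72) = 195, σ(73) = 74, σ(74) = 114, σ(75) = 124, σ(76) = 140, σ(77) = 96, σ(78) = 168, σ(79) = 80, σ(80) = 186, σ(81) = 121, σ(82) = 126, σ(83) = 84, σ(84) = 224, σ(85) = 108, σ(86) = 132, σ(87) = 120, σ(88) = 180, σ(89) = 90, σ(90) = 234, σ(91) = 112, σ(92) = 168, σ(93) = 128, σ(94) = 144, σ(95) = 120, σ(96) = 252, σ(97) = 98, σ(98) = 171, σ(99) = 156, σ(100) = 217, σ(101) = 102, σ(102) = 216, σ(103) = 104, σ(104) = 210, σ(105) = 192, σ(106) = 162, σ(107) = 108, σ(108) = 280, σ(109) = 110, σ(110) = 216, σ(111) = 152, σ(112) = 248, σ(113) = 114, σ(114) = 240, σ(115) = 144, σ(116) = 210, σ(117) = 182, σ(118) = 180, σ(119) = 144, σ(120) = 360, σ(121) = 133, σ(122) = 186, σ(123) = 168, σ(124) = 224, σ(125) = 156, σ(126) = 312, σ(127) = 128, σ(128) = 255, σ(129) = 176, σ(130) = 252, σ(131) = 132, σ(132) = 336, σ(133) = 160, σ(134) = 204, σ(135) = 240, σ(136) = 270, σ(137) = 138, σ(138) = 288, σ(139) = 140, σ(140) = 336, σ(141) = 192, σ(142) = 216, σ(143) = 168, σ(144) = 403, σ(145) = 180, σ(146) = 222, σ(147) = 228, σ(148) = 266, σ(149) = 150, σ(150) = 372, σ(151) = 152, σ(152) = 300, σ(153) = 234, σ(154) = 288. Summing all 154 values: 19578. (Average order: Σ_{n ≤ x} σ(n) ~ (π²/12) x². For x = 154, (π²/12)·154² ≈ 19505.63.)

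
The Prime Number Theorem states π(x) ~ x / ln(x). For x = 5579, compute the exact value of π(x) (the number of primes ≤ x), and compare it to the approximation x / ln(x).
π(5579) = 736;  x/ln(x) ≈ 646.71;  relative error ≈ 12.13%.

Directly count primes up to 5579: π(5579) = 736. The PNT approximation gives 5579/ln(5579) ≈ 5579/8.62676 ≈ 646.71. Relative error (π(x) − x/ln(x)) / π(x) ≈ 12.13%; the approximation is known to undercount slightly (Li(x) is a better estimate).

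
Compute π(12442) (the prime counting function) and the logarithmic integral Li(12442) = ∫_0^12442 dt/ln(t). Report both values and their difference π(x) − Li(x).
π(12442) = 1485;  Li(12442) ≈ 1508.07;  π(x) − Li(x) ≈ -23.07.

Direct count of primes ≤ 12442 gives π(12442) = 1485. Numerical evaluation of the logarithmic integral gives Li(12442) ≈ 1508.07. The difference π(x) − Li(x) ≈ -23.07 is typically negative for small/moderate x (Li(x) overestimates), though Littlewood's theorem shows this sign changes infinitely often.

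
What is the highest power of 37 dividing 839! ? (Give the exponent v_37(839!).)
v_37(839!) = 22

Legendre's formula: v_p(n!) = Σ_{k ≥ 1} ⌊n / p^k⌋. For p = 37, n = 839, the terms are:
  ⌊839/37^1⌋ = ⌊839/37⌋ = 22
(the next term ⌊839/37^2⌋ = 0, terminating the sum). Summing: v_37(839!) = 22 = 22.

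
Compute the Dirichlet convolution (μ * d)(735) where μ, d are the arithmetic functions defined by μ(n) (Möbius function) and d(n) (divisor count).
(μ * d)(735) = 1

Divisors of 735: [1, 3, 5, 7, 15, 21, 35, 49, 105, 147, 245, 735]. For each d | 735:
  d = 1: μ(1) · d(735/1) = 1 · 12 = 12
  d = 3: μ(3) · d(735/3) = -1 · 6 = -6
  d = 5: μ(5) · d(735/5) = -1 · 6 = -6
  d = 7: μ(7) · d(735/7) = -1 · 8 = -8
  d = 15: μ(15) · d(735/15) = 1 · 3 = 3
  d = 21: μ(21) · d(735/21) = 1 · 4 = 4
  d = 35: μ(35) · d(735/35) = 1 · 4 = 4
  d = 49: μ(49) · d(735/49) = 0 · 4 = 0
  d = 105: μ(105) · d(735/105) = -1 · 2 = -2
  d = 147: μ(147) · d(735/147) = 0 · 2 = 0
  d = 245: μ(245) · d(735/245) = 0 · 2 = 0
  d = 735: μ(735) · d(735/735) = 0 · 1 = 0
Summing: (μ * d)(735) = 12 + -6 + -6 + -8 + 3 + 4 + 4 + 0 + -2 + 0 + 0 + 0 = 1.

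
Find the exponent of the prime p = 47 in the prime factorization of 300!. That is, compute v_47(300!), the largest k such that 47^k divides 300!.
v_47(300!) = 6

Legendre's formula: v_p(n!) = Σ_{k ≥ 1} ⌊n / p^k⌋. For p = 47, n = 300, the terms are:
  ⌊300/47^1⌋ = ⌊300/47⌋ = 6
(the next term ⌊300/47^2⌋ = 0, terminating the sum). Summing: v_47(300!) = 6 = 6.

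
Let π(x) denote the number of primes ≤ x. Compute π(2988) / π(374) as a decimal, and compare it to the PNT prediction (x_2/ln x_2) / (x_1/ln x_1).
π(2988)/π(374) = 429/74 ≈ 5.7973;  PNT prediction ≈ 5.9146.

π(374) = 74 and π(2988) = 429, so π(2988)/π(374) ≈ 5.7973. The PNT-predicted ratio is (2988/ln(2988)) / (374/ln(374)) ≈ 5.9146. The two agree to within a few percent, as expected.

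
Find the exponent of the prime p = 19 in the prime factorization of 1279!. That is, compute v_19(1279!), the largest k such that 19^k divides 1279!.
v_19(1279!) = 70

Legendre's formula: v_p(n!) = Σ_{k ≥ 1} ⌊n / p^k⌋. For p = 19, n = 1279, the terms are:
  ⌊1279/19^1⌋ = ⌊1279/19⌋ = 67
  ⌊1279/19^2⌋ = ⌊1279/361⌋ = 3
(the next term ⌊1279/19^3⌋ = 0, terminating the sum). Summing: v_19(1279!) = 67 + 3 = 70.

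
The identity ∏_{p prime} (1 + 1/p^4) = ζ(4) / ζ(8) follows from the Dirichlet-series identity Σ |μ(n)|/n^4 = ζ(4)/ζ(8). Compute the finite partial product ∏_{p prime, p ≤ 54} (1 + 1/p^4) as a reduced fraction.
∏ = 22191296873353842710281222970410269196792920578371108176528669216114688/20586999778381633591344384332656221508370849439367985929948634732675625

The primes p ≤ 54 are [2, 3, 5, 7, 11, 13, 17, 19, 23, 29, 31, 37, 41, 43, 47, 53]. For each, (1 + 1/p^4) = (p^4 + 1)/p^4. Multiplying these fractions over p ∈ [2, 3, 5, 7, 11, 13, 17, 19, 23, 29, 31, 37, 41, 43, 47, 53] gives 22191296873353842710281222970410269196792920578371108176528669216114688/20586999778381633591344384332656221508370849439367985929948634732675625. (In the limit P → ∞ this tends to ζ(4)/ζ(8).)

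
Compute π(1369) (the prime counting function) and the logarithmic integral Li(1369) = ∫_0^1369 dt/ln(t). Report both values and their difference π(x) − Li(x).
π(1369) = 219;  Li(1369) ≈ 229.79;  π(x) − Li(x) ≈ -10.79.

Direct count of primes ≤ 1369 gives π(1369) = 219. Numerical evaluation of the logarithmic integral gives Li(1369) ≈ 229.79. The difference π(x) − Li(x) ≈ -10.79 is typically negative for small/moderate x (Li(x) overestimates), though Littlewood's theorem shows this sign changes infinitely often.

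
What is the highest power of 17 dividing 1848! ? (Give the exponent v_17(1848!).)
v_17(1848!) = 114

Legendre's formula: v_p(n!) = Σ_{k ≥ 1} ⌊n / p^k⌋. For p = 17, n = 1848, the terms are:
  ⌊1848/17^1⌋ = ⌊1848/17⌋ = 108
  ⌊1848/17^2⌋ = ⌊1848/289⌋ = 6
(the next term ⌊1848/17^3⌋ = 0, terminating the sum). Summing: v_17(1848!) = 108 + 6 = 114.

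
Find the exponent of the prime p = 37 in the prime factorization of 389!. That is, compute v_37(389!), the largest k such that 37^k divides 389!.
v_37(389!) = 10

Legendre's formula: v_p(n!) = Σ_{k ≥ 1} ⌊n / p^k⌋. For p = 37, n = 389, the terms are:
  ⌊389/37^1⌋ = ⌊389/37⌋ = 10
(the next term ⌊389/37^2⌋ = 0, terminating the sum). Summing: v_37(389!) = 10 = 10.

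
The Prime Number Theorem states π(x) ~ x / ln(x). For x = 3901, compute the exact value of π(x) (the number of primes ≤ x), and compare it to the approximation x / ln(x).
π(3901) = 539;  x/ln(x) ≈ 471.76;  relative error ≈ 12.47%.

Directly count primes up to 3901: π(3901) = 539. The PNT approximation gives 3901/ln(3901) ≈ 3901/8.26899 ≈ 471.76. Relative error (π(x) − x/ln(x)) / π(x) ≈ 12.47%; the approximation is known to undercount slightly (Li(x) is a better estimate).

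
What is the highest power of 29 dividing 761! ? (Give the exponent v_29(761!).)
v_29(761!) = 26

Legendre's formula: v_p(n!) = Σ_{k ≥ 1} ⌊n / p^k⌋. For p = 29, n = 761, the terms are:
  ⌊761/29^1⌋ = ⌊761/29⌋ = 26
(the next term ⌊761/29^2⌋ = 0, terminating the sum). Summing: v_29(761!) = 26 = 26.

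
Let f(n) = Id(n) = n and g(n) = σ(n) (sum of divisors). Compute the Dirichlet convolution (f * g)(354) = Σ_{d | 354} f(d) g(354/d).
(Id * σ)(354) = 4165

Divisors of 354: [1, 2, 3, 6, 59, 118, 177, 354]. For each d | 354:
  d = 1: Id(1) · σ(354/1) = 1 · 720 = 720
  d = 2: Id(2) · σ(354/2) = 2 · 240 = 480
  d = 3: Id(3) · σ(354/3) = 3 · 180 = 540
  d = 6: Id(6) · σ(354/6) = 6 · 60 = 360
  d = 59: Id(59) · σ(354/59) = 59 · 12 = 708
  d = 118: Id(118) · σ(354/118) = 118 · 4 = 472
  d = 177: Id(177) · σ(354/177) = 177 · 3 = 531
  d = 354: Id(354) · σ(354/354) = 354 · 1 = 354
Summing: (Id * σ)(354) = 720 + 480 + 540 + 360 + 708 + 472 + 531 + 354 = 4165.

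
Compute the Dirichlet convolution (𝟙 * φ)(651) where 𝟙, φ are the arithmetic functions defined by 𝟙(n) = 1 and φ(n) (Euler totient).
(𝟙 * φ)(651) = 651

Divisors of 651: [1, 3, 7, 21, 31, 93, 217, 651]. For each d | 651:
  d = 1: 𝟙(1) · φ(651/1) = 1 · 360 = 360
  d = 3: 𝟙(3) · φ(651/3) = 1 · 180 = 180
  d = 7: 𝟙(7) · φ(651/7) = 1 · 60 = 60
  d = 21: 𝟙(21) · φ(651/21) = 1 · 30 = 30
  d = 31: 𝟙(31) · φ(651/31) = 1 · 12 = 12
  d = 93: 𝟙(93) · φ(651/93) = 1 · 6 = 6
  d = 217: 𝟙(217) · φ(651/217) = 1 · 2 = 2
  d = 651: 𝟙(651) · φ(651/651) = 1 · 1 = 1
Summing: (𝟙 * φ)(651) = 360 + 180 + 60 + 30 + 12 + 6 + 2 + 1 = 651.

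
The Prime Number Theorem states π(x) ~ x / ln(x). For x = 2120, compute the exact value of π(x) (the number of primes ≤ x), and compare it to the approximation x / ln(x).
π(2120) = 319;  x/ln(x) ≈ 276.79;  relative error ≈ 13.23%.

Directly count primes up to 2120: π(2120) = 319. The PNT approximation gives 2120/ln(2120) ≈ 2120/7.65917 ≈ 276.79. Relative error (π(x) − x/ln(x)) / π(x) ≈ 13.23%; the approximation is known to undercount slightly (Li(x) is a better estimate).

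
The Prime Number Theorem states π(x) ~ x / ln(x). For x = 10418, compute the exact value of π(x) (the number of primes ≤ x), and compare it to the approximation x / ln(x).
π(10418) = 1274;  x/ln(x) ≈ 1126.11;  relative error ≈ 11.61%.

Directly count primes up to 10418: π(10418) = 1274. The PNT approximation gives 10418/ln(10418) ≈ 10418/9.25129 ≈ 1126.11. Relative error (π(x) − x/ln(x)) / π(x) ≈ 11.61%; the approximation is known to undercount slightly (Li(x) is a better estimate).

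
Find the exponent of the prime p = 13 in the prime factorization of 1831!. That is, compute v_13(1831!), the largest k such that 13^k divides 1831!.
v_13(1831!) = 150

Legendre's formula: v_p(n!) = Σ_{k ≥ 1} ⌊n / p^k⌋. For p = 13, n = 1831, the terms are:
  ⌊1831/13^1⌋ = ⌊1831/13⌋ = 140
  ⌊1831/13^2⌋ = ⌊1831/169⌋ = 10
(the next term ⌊1831/13^3⌋ = 0, terminating the sum). Summing: v_13(1831!) = 140 + 10 = 150.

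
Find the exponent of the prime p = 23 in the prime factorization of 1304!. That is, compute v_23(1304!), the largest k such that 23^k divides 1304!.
v_23(1304!) = 58

Legendre's formula: v_p(n!) = Σ_{k ≥ 1} ⌊n / p^k⌋. For p = 23, n = 1304, the terms are:
  ⌊1304/23^1⌋ = ⌊1304/23⌋ = 56
  ⌊1304/23^2⌋ = ⌊1304/529⌋ = 2
(the next term ⌊1304/23^3⌋ = 0, terminating the sum). Summing: v_23(1304!) = 56 + 2 = 58.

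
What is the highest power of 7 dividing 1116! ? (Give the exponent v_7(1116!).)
v_7(1116!) = 184

Legendre's formula: v_p(n!) = Σ_{k ≥ 1} ⌊n / p^k⌋. For p = 7, n = 1116, the terms are:
  ⌊1116/7^1⌋ = ⌊1116/7⌋ = 159
  ⌊1116/7^2⌋ = ⌊1116/49⌋ = 22
  ⌊1116/7^3⌋ = ⌊1116/343⌋ = 3
(the next term ⌊1116/7^4⌋ = 0, terminating the sum). Summing: v_7(1116!) = 159 + 22 + 3 = 184.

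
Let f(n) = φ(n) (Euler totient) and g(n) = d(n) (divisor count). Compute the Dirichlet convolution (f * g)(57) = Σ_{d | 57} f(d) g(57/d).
(φ * d)(57) = 80

Divisors of 57: [1, 3, 19, 57]. For each d | 57:
  d = 1: φ(1) · d(57/1) = 1 · 4 = 4
  d = 3: φ(3) · d(57/3) = 2 · 2 = 4
  d = 19: φ(19) · d(57/19) = 18 · 2 = 36
  d = 57: φ(57) · d(57/57) = 36 · 1 = 36
Summing: (φ * d)(57) = 4 + 4 + 36 + 36 = 80.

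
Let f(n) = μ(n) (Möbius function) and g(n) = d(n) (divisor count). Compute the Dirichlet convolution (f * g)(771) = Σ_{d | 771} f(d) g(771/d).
(μ * d)(771) = 1

Divisors of 771: [1, 3, 257, 771]. For each d | 771:
  d = 1: μ(1) · d(771/1) = 1 · 4 = 4
  d = 3: μ(3) · d(771/3) = -1 · 2 = -2
  d = 257: μ(257) · d(771/257) = -1 · 2 = -2
  d = 771: μ(771) · d(771/771) = 1 · 1 = 1
Summing: (μ * d)(771) = 4 + -2 + -2 + 1 = 1.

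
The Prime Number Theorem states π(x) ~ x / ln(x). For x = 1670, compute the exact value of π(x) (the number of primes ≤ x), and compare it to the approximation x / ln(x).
π(1670) = 263;  x/ln(x) ≈ 225.05;  relative error ≈ 14.43%.

Directly count primes up to 1670: π(1670) = 263. The PNT approximation gives 1670/ln(1670) ≈ 1670/7.42058 ≈ 225.05. Relative error (π(x) − x/ln(x)) / π(x) ≈ 14.43%; the approximation is known to undercount slightly (Li(x) is a better estimate).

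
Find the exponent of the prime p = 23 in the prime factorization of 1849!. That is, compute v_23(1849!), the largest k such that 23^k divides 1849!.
v_23(1849!) = 83

Legendre's formula: v_p(n!) = Σ_{k ≥ 1} ⌊n / p^k⌋. For p = 23, n = 1849, the terms are:
  ⌊1849/23^1⌋ = ⌊1849/23⌋ = 80
  ⌊1849/23^2⌋ = ⌊1849/529⌋ = 3
(the next term ⌊1849/23^3⌋ = 0, terminating the sum). Summing: v_23(1849!) = 80 + 3 = 83.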